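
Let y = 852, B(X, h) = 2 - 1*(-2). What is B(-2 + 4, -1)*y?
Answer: 3408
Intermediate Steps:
B(X, h) = 4 (B(X, h) = 2 + 2 = 4)
B(-2 + 4, -1)*y = 4*852 = 3408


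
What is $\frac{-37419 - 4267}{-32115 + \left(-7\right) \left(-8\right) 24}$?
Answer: $\frac{41686}{30771} \approx 1.3547$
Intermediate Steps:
$\frac{-37419 - 4267}{-32115 + \left(-7\right) \left(-8\right) 24} = - \frac{41686}{-32115 + 56 \cdot 24} = - \frac{41686}{-32115 + 1344} = - \frac{41686}{-30771} = \left(-41686\right) \left(- \frac{1}{30771}\right) = \frac{41686}{30771}$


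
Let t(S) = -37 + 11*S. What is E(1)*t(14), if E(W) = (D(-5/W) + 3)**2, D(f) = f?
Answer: 468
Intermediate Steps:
E(W) = (3 - 5/W)**2 (E(W) = (-5/W + 3)**2 = (3 - 5/W)**2)
E(1)*t(14) = ((-5 + 3*1)**2/1**2)*(-37 + 11*14) = (1*(-5 + 3)**2)*(-37 + 154) = (1*(-2)**2)*117 = (1*4)*117 = 4*117 = 468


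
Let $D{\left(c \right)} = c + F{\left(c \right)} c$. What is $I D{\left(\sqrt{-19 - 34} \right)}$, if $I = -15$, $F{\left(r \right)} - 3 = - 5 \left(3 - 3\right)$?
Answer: $- 60 i \sqrt{53} \approx - 436.81 i$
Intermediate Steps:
$F{\left(r \right)} = 3$ ($F{\left(r \right)} = 3 - 5 \left(3 - 3\right) = 3 - 0 = 3 + 0 = 3$)
$D{\left(c \right)} = 4 c$ ($D{\left(c \right)} = c + 3 c = 4 c$)
$I D{\left(\sqrt{-19 - 34} \right)} = - 15 \cdot 4 \sqrt{-19 - 34} = - 15 \cdot 4 \sqrt{-53} = - 15 \cdot 4 i \sqrt{53} = - 60 i \sqrt{53}$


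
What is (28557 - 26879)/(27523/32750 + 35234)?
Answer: 54954500/1153941023 ≈ 0.047623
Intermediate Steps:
(28557 - 26879)/(27523/32750 + 35234) = 1678/(27523*(1/32750) + 35234) = 1678/(27523/32750 + 35234) = 1678/(1153941023/32750) = 1678*(32750/1153941023) = 54954500/1153941023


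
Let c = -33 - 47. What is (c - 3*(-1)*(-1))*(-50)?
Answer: 4150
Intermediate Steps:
c = -80
(c - 3*(-1)*(-1))*(-50) = (-80 - 3*(-1)*(-1))*(-50) = (-80 + 3*(-1))*(-50) = (-80 - 3)*(-50) = -83*(-50) = 4150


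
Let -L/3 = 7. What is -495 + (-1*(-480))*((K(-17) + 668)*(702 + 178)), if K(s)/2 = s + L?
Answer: 250060305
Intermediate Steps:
L = -21 (L = -3*7 = -21)
K(s) = -42 + 2*s (K(s) = 2*(s - 21) = 2*(-21 + s) = -42 + 2*s)
-495 + (-1*(-480))*((K(-17) + 668)*(702 + 178)) = -495 + (-1*(-480))*(((-42 + 2*(-17)) + 668)*(702 + 178)) = -495 + 480*(((-42 - 34) + 668)*880) = -495 + 480*((-76 + 668)*880) = -495 + 480*(592*880) = -495 + 480*520960 = -495 + 250060800 = 250060305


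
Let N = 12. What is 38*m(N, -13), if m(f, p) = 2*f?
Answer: 912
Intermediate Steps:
38*m(N, -13) = 38*(2*12) = 38*24 = 912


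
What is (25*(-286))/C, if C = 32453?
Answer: -7150/32453 ≈ -0.22032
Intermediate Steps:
(25*(-286))/C = (25*(-286))/32453 = -7150*1/32453 = -7150/32453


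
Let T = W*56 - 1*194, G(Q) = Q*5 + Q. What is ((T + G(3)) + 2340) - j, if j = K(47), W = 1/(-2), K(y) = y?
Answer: 2089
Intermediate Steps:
W = -½ ≈ -0.50000
G(Q) = 6*Q (G(Q) = 5*Q + Q = 6*Q)
T = -222 (T = -½*56 - 1*194 = -28 - 194 = -222)
j = 47
((T + G(3)) + 2340) - j = ((-222 + 6*3) + 2340) - 1*47 = ((-222 + 18) + 2340) - 47 = (-204 + 2340) - 47 = 2136 - 47 = 2089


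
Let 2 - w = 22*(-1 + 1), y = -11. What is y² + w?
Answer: 123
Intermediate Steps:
w = 2 (w = 2 - 22*(-1 + 1) = 2 - 22*0 = 2 - 1*0 = 2 + 0 = 2)
y² + w = (-11)² + 2 = 121 + 2 = 123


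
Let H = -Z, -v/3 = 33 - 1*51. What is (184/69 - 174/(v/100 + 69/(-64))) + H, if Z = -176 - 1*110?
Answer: 526942/861 ≈ 612.01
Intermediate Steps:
v = 54 (v = -3*(33 - 1*51) = -3*(33 - 51) = -3*(-18) = 54)
Z = -286 (Z = -176 - 110 = -286)
H = 286 (H = -1*(-286) = 286)
(184/69 - 174/(v/100 + 69/(-64))) + H = (184/69 - 174/(54/100 + 69/(-64))) + 286 = (184*(1/69) - 174/(54*(1/100) + 69*(-1/64))) + 286 = (8/3 - 174/(27/50 - 69/64)) + 286 = (8/3 - 174/(-861/1600)) + 286 = (8/3 - 174*(-1600/861)) + 286 = (8/3 + 92800/287) + 286 = 280696/861 + 286 = 526942/861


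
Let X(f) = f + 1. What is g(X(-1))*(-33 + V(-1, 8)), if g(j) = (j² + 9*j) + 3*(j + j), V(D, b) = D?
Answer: 0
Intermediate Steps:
X(f) = 1 + f
g(j) = j² + 15*j (g(j) = (j² + 9*j) + 3*(2*j) = (j² + 9*j) + 6*j = j² + 15*j)
g(X(-1))*(-33 + V(-1, 8)) = ((1 - 1)*(15 + (1 - 1)))*(-33 - 1) = (0*(15 + 0))*(-34) = (0*15)*(-34) = 0*(-34) = 0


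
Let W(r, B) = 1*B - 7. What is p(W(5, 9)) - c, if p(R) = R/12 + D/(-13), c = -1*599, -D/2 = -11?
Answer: 46603/78 ≈ 597.47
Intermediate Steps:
D = 22 (D = -2*(-11) = 22)
c = -599
W(r, B) = -7 + B (W(r, B) = B - 7 = -7 + B)
p(R) = -22/13 + R/12 (p(R) = R/12 + 22/(-13) = R*(1/12) + 22*(-1/13) = R/12 - 22/13 = -22/13 + R/12)
p(W(5, 9)) - c = (-22/13 + (-7 + 9)/12) - 1*(-599) = (-22/13 + (1/12)*2) + 599 = (-22/13 + ⅙) + 599 = -119/78 + 599 = 46603/78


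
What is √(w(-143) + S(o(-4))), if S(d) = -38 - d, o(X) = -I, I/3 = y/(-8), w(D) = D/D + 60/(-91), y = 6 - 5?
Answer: I*√5039398/364 ≈ 6.1672*I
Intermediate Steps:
y = 1
w(D) = 31/91 (w(D) = 1 + 60*(-1/91) = 1 - 60/91 = 31/91)
I = -3/8 (I = 3*(1/(-8)) = 3*(1*(-⅛)) = 3*(-⅛) = -3/8 ≈ -0.37500)
o(X) = 3/8 (o(X) = -1*(-3/8) = 3/8)
√(w(-143) + S(o(-4))) = √(31/91 + (-38 - 1*3/8)) = √(31/91 + (-38 - 3/8)) = √(31/91 - 307/8) = √(-27689/728) = I*√5039398/364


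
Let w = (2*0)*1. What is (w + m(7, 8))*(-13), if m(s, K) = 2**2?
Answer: -52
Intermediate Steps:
m(s, K) = 4
w = 0 (w = 0*1 = 0)
(w + m(7, 8))*(-13) = (0 + 4)*(-13) = 4*(-13) = -52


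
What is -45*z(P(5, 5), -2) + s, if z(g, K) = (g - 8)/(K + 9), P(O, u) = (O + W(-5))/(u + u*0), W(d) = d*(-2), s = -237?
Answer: -1434/7 ≈ -204.86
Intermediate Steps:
W(d) = -2*d
P(O, u) = (10 + O)/u (P(O, u) = (O - 2*(-5))/(u + u*0) = (O + 10)/(u + 0) = (10 + O)/u)
z(g, K) = (-8 + g)/(9 + K)
-45*z(P(5, 5), -2) + s = -45*(-8 + (10 + 5)/5)/(9 - 2) - 237 = -45*(-8 + (⅕)*15)/7 - 237 = -45*(-8 + 3)/7 - 237 = -45*(-5)/7 - 237 = -45*(-5/7) - 237 = 225/7 - 237 = -1434/7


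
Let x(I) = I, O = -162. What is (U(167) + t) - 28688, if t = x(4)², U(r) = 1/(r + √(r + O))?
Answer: -799489881/27884 - √5/27884 ≈ -28672.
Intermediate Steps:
U(r) = 1/(r + √(-162 + r)) (U(r) = 1/(r + √(r - 162)) = 1/(r + √(-162 + r)))
t = 16 (t = 4² = 16)
(U(167) + t) - 28688 = (1/(167 + √(-162 + 167)) + 16) - 28688 = (1/(167 + √5) + 16) - 28688 = (16 + 1/(167 + √5)) - 28688 = -28672 + 1/(167 + √5)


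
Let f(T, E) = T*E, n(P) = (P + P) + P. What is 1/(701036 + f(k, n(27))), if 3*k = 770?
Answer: 1/721826 ≈ 1.3854e-6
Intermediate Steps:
k = 770/3 (k = (⅓)*770 = 770/3 ≈ 256.67)
n(P) = 3*P (n(P) = 2*P + P = 3*P)
f(T, E) = E*T
1/(701036 + f(k, n(27))) = 1/(701036 + (3*27)*(770/3)) = 1/(701036 + 81*(770/3)) = 1/(701036 + 20790) = 1/721826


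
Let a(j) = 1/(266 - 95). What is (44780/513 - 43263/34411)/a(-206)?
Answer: 1518730661/103233 ≈ 14712.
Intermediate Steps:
a(j) = 1/171
(44780/513 - 43263/34411)/a(-206) = (44780/513 - 43263/34411)/(1/171) = (44780*(1/513) - 43263*1/34411)*171 = (44780/513 - 43263/34411)*171 = (1518730661/17652843)*171 = 1518730661/103233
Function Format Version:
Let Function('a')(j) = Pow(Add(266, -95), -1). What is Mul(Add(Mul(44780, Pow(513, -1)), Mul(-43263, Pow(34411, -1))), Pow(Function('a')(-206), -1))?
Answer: Rational(1518730661, 103233) ≈ 14712.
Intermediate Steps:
Function('a')(j) = Rational(1, 171) (Function('a')(j) = Pow(171, -1) = Rational(1, 171))
Mul(Add(Mul(44780, Pow(513, -1)), Mul(-43263, Pow(34411, -1))), Pow(Function('a')(-206), -1)) = Mul(Add(Mul(44780, Pow(513, -1)), Mul(-43263, Pow(34411, -1))), Pow(Rational(1, 171), -1)) = Mul(Add(Mul(44780, Rational(1, 513)), Mul(-43263, Rational(1, 34411))), 171) = Mul(Add(Rational(44780, 513), Rational(-43263, 34411)), 171) = Mul(Rational(1518730661, 17652843), 171) = Rational(1518730661, 103233)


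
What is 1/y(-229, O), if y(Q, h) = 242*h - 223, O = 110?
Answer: 1/26397 ≈ 3.7883e-5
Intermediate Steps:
y(Q, h) = -223 + 242*h
1/y(-229, O) = 1/(-223 + 242*110) = 1/(-223 + 26620) = 1/26397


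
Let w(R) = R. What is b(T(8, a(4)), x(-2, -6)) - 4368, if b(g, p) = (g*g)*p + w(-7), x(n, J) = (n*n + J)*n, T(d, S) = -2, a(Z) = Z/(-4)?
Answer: -4359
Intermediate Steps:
a(Z) = -Z/4 (a(Z) = Z*(-1/4) = -Z/4)
x(n, J) = n*(J + n**2) (x(n, J) = (n**2 + J)*n = (J + n**2)*n = n*(J + n**2))
b(g, p) = -7 + p*g**2 (b(g, p) = (g*g)*p - 7 = g**2*p - 7 = p*g**2 - 7 = -7 + p*g**2)
b(T(8, a(4)), x(-2, -6)) - 4368 = (-7 - 2*(-6 + (-2)**2)*(-2)**2) - 4368 = (-7 - 2*(-6 + 4)*4) - 4368 = (-7 - 2*(-2)*4) - 4368 = (-7 + 4*4) - 4368 = (-7 + 16) - 4368 = 9 - 4368 = -4359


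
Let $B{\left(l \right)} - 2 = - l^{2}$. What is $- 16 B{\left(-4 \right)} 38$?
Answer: $8512$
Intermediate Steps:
$B{\left(l \right)} = 2 - l^{2}$
$- 16 B{\left(-4 \right)} 38 = - 16 \left(2 - \left(-4\right)^{2}\right) 38 = - 16 \left(2 - 16\right) 38 = \left(-16\right) \left(-14\right) 38 = 224 \cdot 38 = 8512$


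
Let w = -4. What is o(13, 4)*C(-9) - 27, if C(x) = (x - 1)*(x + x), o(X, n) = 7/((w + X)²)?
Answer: -103/9 ≈ -11.444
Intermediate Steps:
o(X, n) = 7/(-4 + X)² (o(X, n) = 7/((-4 + X)²) = 7/(-4 + X)²)
C(x) = 2*x*(-1 + x) (C(x) = (-1 + x)*(2*x) = 2*x*(-1 + x))
o(13, 4)*C(-9) - 27 = (7/(-4 + 13)²)*(2*(-9)*(-1 - 9)) - 27 = (7/9²)*(2*(-9)*(-10)) - 27 = (7*(1/81))*180 - 27 = (7/81)*180 - 27 = 140/9 - 27 = -103/9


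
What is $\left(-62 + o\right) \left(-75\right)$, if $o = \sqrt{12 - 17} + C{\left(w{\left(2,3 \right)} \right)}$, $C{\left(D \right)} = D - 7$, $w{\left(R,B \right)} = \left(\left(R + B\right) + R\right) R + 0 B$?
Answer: $4125 - 75 i \sqrt{5} \approx 4125.0 - 167.71 i$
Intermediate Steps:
$w{\left(R,B \right)} = R \left(B + 2 R\right)$ ($w{\left(R,B \right)} = \left(\left(B + R\right) + R\right) R + 0 = \left(B + 2 R\right) R + 0 = R \left(B + 2 R\right) + 0 = R \left(B + 2 R\right)$)
$C{\left(D \right)} = -7 + D$
$o = 7 + i \sqrt{5}$ ($o = \sqrt{12 - 17} - \left(7 - 2 \left(3 + 2 \cdot 2\right)\right) = \sqrt{-5} - \left(7 - 2 \left(3 + 4\right)\right) = i \sqrt{5} + \left(-7 + 2 \cdot 7\right) = i \sqrt{5} + \left(-7 + 14\right) = i \sqrt{5} + 7 = 7 + i \sqrt{5} \approx 7.0 + 2.2361 i$)
$\left(-62 + o\right) \left(-75\right) = \left(-62 + \left(7 + i \sqrt{5}\right)\right) \left(-75\right) = \left(-55 + i \sqrt{5}\right) \left(-75\right) = 4125 - 75 i \sqrt{5}$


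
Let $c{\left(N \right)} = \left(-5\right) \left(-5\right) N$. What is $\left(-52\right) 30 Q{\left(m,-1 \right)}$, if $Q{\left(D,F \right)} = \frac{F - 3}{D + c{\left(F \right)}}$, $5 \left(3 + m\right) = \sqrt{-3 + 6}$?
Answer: $- \frac{4368000}{19597} - \frac{31200 \sqrt{3}}{19597} \approx -225.65$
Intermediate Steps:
$c{\left(N \right)} = 25 N$
$m = -3 + \frac{\sqrt{3}}{5}$ ($m = -3 + \frac{\sqrt{-3 + 6}}{5} = -3 + \frac{\sqrt{3}}{5} \approx -2.6536$)
$Q{\left(D,F \right)} = \frac{-3 + F}{D + 25 F}$ ($Q{\left(D,F \right)} = \frac{F - 3}{D + 25 F} = \frac{-3 + F}{D + 25 F}$)
$\left(-52\right) 30 Q{\left(m,-1 \right)} = \left(-52\right) 30 \frac{-3 - 1}{\left(-3 + \frac{\sqrt{3}}{5}\right) + 25 \left(-1\right)} = - 1560 \frac{1}{\left(-3 + \frac{\sqrt{3}}{5}\right) - 25} \left(-4\right) = - 1560 \frac{1}{-28 + \frac{\sqrt{3}}{5}} \left(-4\right) = - 1560 \left(- \frac{4}{-28 + \frac{\sqrt{3}}{5}}\right) = \frac{6240}{-28 + \frac{\sqrt{3}}{5}}$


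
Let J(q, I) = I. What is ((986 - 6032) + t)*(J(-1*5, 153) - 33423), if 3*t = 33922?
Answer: -208314560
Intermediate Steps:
t = 33922/3 (t = (⅓)*33922 = 33922/3 ≈ 11307.)
((986 - 6032) + t)*(J(-1*5, 153) - 33423) = ((986 - 6032) + 33922/3)*(153 - 33423) = (-5046 + 33922/3)*(-33270) = (18784/3)*(-33270) = -208314560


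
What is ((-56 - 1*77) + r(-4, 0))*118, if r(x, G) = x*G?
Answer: -15694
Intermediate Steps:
r(x, G) = G*x
((-56 - 1*77) + r(-4, 0))*118 = ((-56 - 1*77) + 0*(-4))*118 = ((-56 - 77) + 0)*118 = (-133 + 0)*118 = -133*118 = -15694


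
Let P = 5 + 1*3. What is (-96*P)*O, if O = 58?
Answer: -44544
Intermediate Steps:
P = 8 (P = 5 + 3 = 8)
(-96*P)*O = -96*8*58 = -768*58 = -44544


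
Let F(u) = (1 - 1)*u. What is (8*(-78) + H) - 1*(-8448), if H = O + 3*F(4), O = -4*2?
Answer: 7816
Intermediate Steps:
O = -8
F(u) = 0 (F(u) = 0*u = 0)
H = -8 (H = -8 + 3*0 = -8 + 0 = -8)
(8*(-78) + H) - 1*(-8448) = (8*(-78) - 8) - 1*(-8448) = (-624 - 8) + 8448 = -632 + 8448 = 7816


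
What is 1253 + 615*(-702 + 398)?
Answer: -185707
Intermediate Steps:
1253 + 615*(-702 + 398) = 1253 + 615*(-304) = 1253 - 186960 = -185707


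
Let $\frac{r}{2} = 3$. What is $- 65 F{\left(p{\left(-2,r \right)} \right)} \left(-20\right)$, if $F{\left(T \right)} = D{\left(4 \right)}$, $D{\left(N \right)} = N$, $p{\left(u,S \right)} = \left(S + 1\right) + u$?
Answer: $5200$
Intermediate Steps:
$r = 6$ ($r = 2 \cdot 3 = 6$)
$p{\left(u,S \right)} = 1 + S + u$ ($p{\left(u,S \right)} = \left(1 + S\right) + u = 1 + S + u$)
$F{\left(T \right)} = 4$
$- 65 F{\left(p{\left(-2,r \right)} \right)} \left(-20\right) = \left(-65\right) 4 \left(-20\right) = \left(-260\right) \left(-20\right) = 5200$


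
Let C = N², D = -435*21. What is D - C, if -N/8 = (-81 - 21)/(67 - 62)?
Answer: -894231/25 ≈ -35769.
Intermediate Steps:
D = -9135
N = 816/5 (N = -8*(-81 - 21)/(67 - 62) = -(-816)/5 = -8*(-102/5) = 816/5 ≈ 163.20)
C = 665856/25 (C = (816/5)² = 665856/25 ≈ 26634.)
D - C = -9135 - 1*665856/25 = -9135 - 665856/25 = -894231/25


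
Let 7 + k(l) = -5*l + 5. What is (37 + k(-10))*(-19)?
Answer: -1615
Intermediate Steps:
k(l) = -2 - 5*l (k(l) = -7 + (-5*l + 5) = -7 + (5 - 5*l) = -2 - 5*l)
(37 + k(-10))*(-19) = (37 + (-2 - 5*(-10)))*(-19) = (37 + (-2 + 50))*(-19) = (37 + 48)*(-19) = 85*(-19) = -1615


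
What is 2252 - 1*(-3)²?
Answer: 2243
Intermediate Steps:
2252 - 1*(-3)² = 2252 - 1*9 = 2252 - 9 = 2243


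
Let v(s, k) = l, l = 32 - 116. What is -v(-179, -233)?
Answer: 84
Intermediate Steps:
l = -84
v(s, k) = -84
-v(-179, -233) = -1*(-84) = 84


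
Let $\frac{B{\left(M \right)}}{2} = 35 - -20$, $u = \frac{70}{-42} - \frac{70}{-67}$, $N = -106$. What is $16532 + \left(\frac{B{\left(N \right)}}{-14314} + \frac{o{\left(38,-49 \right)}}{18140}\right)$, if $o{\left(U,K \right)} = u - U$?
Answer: $\frac{431409293139869}{26095423980} \approx 16532.0$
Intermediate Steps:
$u = - \frac{125}{201}$ ($u = 70 \left(- \frac{1}{42}\right) - - \frac{70}{67} = - \frac{5}{3} + \frac{70}{67} = - \frac{125}{201} \approx -0.62189$)
$B{\left(M \right)} = 110$ ($B{\left(M \right)} = 2 \left(35 - -20\right) = 2 \left(35 + 20\right) = 2 \cdot 55 = 110$)
$o{\left(U,K \right)} = - \frac{125}{201} - U$
$16532 + \left(\frac{B{\left(N \right)}}{-14314} + \frac{o{\left(38,-49 \right)}}{18140}\right) = 16532 + \left(\frac{110}{-14314} + \frac{- \frac{125}{201} - 38}{18140}\right) = 16532 + \left(110 \left(- \frac{1}{14314}\right) + \left(- \frac{125}{201} - 38\right) \frac{1}{18140}\right) = 16532 - \frac{256097491}{26095423980} = \frac{431409293139869}{26095423980}$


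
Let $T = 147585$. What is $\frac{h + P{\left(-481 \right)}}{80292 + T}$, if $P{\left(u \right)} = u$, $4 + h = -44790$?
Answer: $- \frac{45275}{227877} \approx -0.19868$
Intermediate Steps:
$h = -44794$ ($h = -4 - 44790 = -44794$)
$\frac{h + P{\left(-481 \right)}}{80292 + T} = \frac{-44794 - 481}{80292 + 147585} = - \frac{45275}{227877}$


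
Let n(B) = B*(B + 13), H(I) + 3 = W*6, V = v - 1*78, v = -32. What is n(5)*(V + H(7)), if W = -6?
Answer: -13410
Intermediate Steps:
V = -110 (V = -32 - 1*78 = -32 - 78 = -110)
H(I) = -39 (H(I) = -3 - 6*6 = -3 - 36 = -39)
n(B) = B*(13 + B)
n(5)*(V + H(7)) = (5*(13 + 5))*(-110 - 39) = (5*18)*(-149) = 90*(-149) = -13410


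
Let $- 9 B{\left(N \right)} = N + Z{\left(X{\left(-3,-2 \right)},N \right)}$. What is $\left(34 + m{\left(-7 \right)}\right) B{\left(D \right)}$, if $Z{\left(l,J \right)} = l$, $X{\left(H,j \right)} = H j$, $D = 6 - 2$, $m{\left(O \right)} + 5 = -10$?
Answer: $- \frac{190}{9} \approx -21.111$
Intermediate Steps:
$m{\left(O \right)} = -15$ ($m{\left(O \right)} = -5 - 10 = -15$)
$D = 4$
$B{\left(N \right)} = - \frac{2}{3} - \frac{N}{9}$ ($B{\left(N \right)} = - \frac{N - -6}{9} = - \frac{N + 6}{9} = - \frac{6 + N}{9} = - \frac{2}{3} - \frac{N}{9}$)
$\left(34 + m{\left(-7 \right)}\right) B{\left(D \right)} = \left(34 - 15\right) \left(- \frac{2}{3} - \frac{4}{9}\right) = 19 \left(- \frac{2}{3} - \frac{4}{9}\right) = 19 \left(- \frac{10}{9}\right) = - \frac{190}{9}$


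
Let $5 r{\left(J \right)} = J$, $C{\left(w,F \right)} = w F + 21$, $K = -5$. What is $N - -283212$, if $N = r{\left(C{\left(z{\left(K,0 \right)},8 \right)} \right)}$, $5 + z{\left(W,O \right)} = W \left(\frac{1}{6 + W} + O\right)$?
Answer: $\frac{1416001}{5} \approx 2.832 \cdot 10^{5}$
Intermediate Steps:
$z{\left(W,O \right)} = -5 + W \left(O + \frac{1}{6 + W}\right)$ ($z{\left(W,O \right)} = -5 + W \left(\frac{1}{6 + W} + O\right) = -5 + W \left(O + \frac{1}{6 + W}\right)$)
$C{\left(w,F \right)} = 21 + F w$ ($C{\left(w,F \right)} = F w + 21 = 21 + F w$)
$r{\left(J \right)} = \frac{J}{5}$
$N = - \frac{59}{5}$ ($N = \frac{21 + 8 \frac{-30 - -20 + 0 \left(-5\right)^{2} + 6 \cdot 0 \left(-5\right)}{6 - 5}}{5} = \frac{21 + 8 \frac{-30 + 20 + 0 \cdot 25 + 0}{1}}{5} = \frac{21 + 8 \cdot 1 \left(-30 + 20 + 0 + 0\right)}{5} = \frac{21 + 8 \cdot 1 \left(-10\right)}{5} = \frac{21 + 8 \left(-10\right)}{5} = \frac{21 - 80}{5} = \frac{1}{5} \left(-59\right) = - \frac{59}{5} \approx -11.8$)
$N - -283212 = - \frac{59}{5} - -283212 = - \frac{59}{5} + 283212 = \frac{1416001}{5}$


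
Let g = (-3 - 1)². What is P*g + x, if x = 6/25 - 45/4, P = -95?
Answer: -153101/100 ≈ -1531.0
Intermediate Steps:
x = -1101/100 (x = 6*(1/25) - 45*¼ = 6/25 - 45/4 = -1101/100 ≈ -11.010)
g = 16 (g = (-4)² = 16)
P*g + x = -95*16 - 1101/100 = -1520 - 1101/100 = -153101/100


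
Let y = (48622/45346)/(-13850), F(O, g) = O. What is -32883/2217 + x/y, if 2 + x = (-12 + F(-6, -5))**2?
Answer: -464124767011/111589 ≈ -4.1592e+6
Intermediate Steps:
x = 322 (x = -2 + (-12 - 6)**2 = -2 + (-18)**2 = -2 + 324 = 322)
y = -3473/44860150 (y = (48622*(1/45346))*(-1/13850) = (3473/3239)*(-1/13850) = -3473/44860150 ≈ -7.7418e-5)
-32883/2217 + x/y = -32883/2217 + 322/(-3473/44860150) = -32883*1/2217 + 322*(-44860150/3473) = -10961/739 - 628042100/151 = -464124767011/111589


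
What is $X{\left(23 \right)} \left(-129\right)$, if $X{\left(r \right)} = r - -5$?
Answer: $-3612$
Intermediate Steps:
$X{\left(r \right)} = 5 + r$ ($X{\left(r \right)} = r + 5 = 5 + r$)
$X{\left(23 \right)} \left(-129\right) = \left(5 + 23\right) \left(-129\right) = 28 \left(-129\right) = -3612$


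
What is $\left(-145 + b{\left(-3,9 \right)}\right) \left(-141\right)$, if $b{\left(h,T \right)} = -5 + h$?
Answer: $21573$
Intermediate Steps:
$\left(-145 + b{\left(-3,9 \right)}\right) \left(-141\right) = \left(-145 - 8\right) \left(-141\right) = \left(-153\right) \left(-141\right) = 21573$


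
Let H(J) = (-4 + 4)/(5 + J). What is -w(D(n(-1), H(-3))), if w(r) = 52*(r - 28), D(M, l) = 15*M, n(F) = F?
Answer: 2236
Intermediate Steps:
H(J) = 0 (H(J) = 0/(5 + J) = 0)
w(r) = -1456 + 52*r (w(r) = 52*(-28 + r) = -1456 + 52*r)
-w(D(n(-1), H(-3))) = -(-1456 + 52*(15*(-1))) = -(-1456 + 52*(-15)) = -(-1456 - 780) = -1*(-2236) = 2236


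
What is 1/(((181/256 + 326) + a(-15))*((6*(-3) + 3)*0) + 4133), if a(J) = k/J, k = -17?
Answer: 1/4133 ≈ 0.00024196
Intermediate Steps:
a(J) = -17/J
1/(((181/256 + 326) + a(-15))*((6*(-3) + 3)*0) + 4133) = 1/(((181/256 + 326) - 17/(-15))*((6*(-3) + 3)*0) + 4133) = 1/(((181*(1/256) + 326) - 17*(-1/15))*((-18 + 3)*0) + 4133) = 1/(((181/256 + 326) + 17/15)*(-15*0) + 4133) = 1/((83637/256 + 17/15)*0 + 4133) = 1/((1258907/3840)*0 + 4133) = 1/(0 + 4133) = 1/4133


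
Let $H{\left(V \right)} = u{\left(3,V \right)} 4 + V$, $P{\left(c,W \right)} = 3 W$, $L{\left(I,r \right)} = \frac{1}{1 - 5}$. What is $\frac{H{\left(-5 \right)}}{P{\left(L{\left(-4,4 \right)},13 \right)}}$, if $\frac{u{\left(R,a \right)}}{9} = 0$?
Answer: $- \frac{5}{39} \approx -0.12821$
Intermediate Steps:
$L{\left(I,r \right)} = - \frac{1}{4}$ ($L{\left(I,r \right)} = \frac{1}{-4} = - \frac{1}{4}$)
$u{\left(R,a \right)} = 0$ ($u{\left(R,a \right)} = 9 \cdot 0 = 0$)
$H{\left(V \right)} = V$ ($H{\left(V \right)} = 0 \cdot 4 + V = 0 + V = V$)
$\frac{H{\left(-5 \right)}}{P{\left(L{\left(-4,4 \right)},13 \right)}} = - \frac{5}{3 \cdot 13} = - \frac{5}{39}$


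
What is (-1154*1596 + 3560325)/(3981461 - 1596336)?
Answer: 1718541/2385125 ≈ 0.72052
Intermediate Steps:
(-1154*1596 + 3560325)/(3981461 - 1596336) = (-1841784 + 3560325)/2385125 = 1718541*(1/2385125) = 1718541/2385125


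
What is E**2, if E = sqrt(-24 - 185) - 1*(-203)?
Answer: (203 + I*sqrt(209))**2 ≈ 41000.0 + 5869.5*I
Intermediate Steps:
E = 203 + I*sqrt(209) (E = sqrt(-209) + 203 = I*sqrt(209) + 203 = 203 + I*sqrt(209) ≈ 203.0 + 14.457*I)
E**2 = (203 + I*sqrt(209))**2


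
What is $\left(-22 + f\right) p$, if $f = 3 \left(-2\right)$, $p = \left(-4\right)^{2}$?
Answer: $-448$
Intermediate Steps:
$p = 16$
$f = -6$
$\left(-22 + f\right) p = \left(-22 - 6\right) 16 = \left(-28\right) 16 = -448$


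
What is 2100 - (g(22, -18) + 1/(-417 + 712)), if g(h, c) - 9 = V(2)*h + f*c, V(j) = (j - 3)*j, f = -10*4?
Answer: 417424/295 ≈ 1415.0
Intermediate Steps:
f = -40
V(j) = j*(-3 + j) (V(j) = (-3 + j)*j = j*(-3 + j))
g(h, c) = 9 - 40*c - 2*h (g(h, c) = 9 + ((2*(-3 + 2))*h - 40*c) = 9 + ((2*(-1))*h - 40*c) = 9 + (-2*h - 40*c) = 9 + (-40*c - 2*h) = 9 - 40*c - 2*h)
2100 - (g(22, -18) + 1/(-417 + 712)) = 2100 - ((9 - 40*(-18) - 2*22) + 1/(-417 + 712)) = 2100 - ((9 + 720 - 44) + 1/295) = 2100 - (685 + 1/295) = 2100 - 1*202076/295 = 2100 - 202076/295 = 417424/295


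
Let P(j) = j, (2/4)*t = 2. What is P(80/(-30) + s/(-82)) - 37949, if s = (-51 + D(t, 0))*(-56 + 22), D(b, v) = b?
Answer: -4670452/123 ≈ -37971.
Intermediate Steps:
t = 4 (t = 2*2 = 4)
s = 1598 (s = (-51 + 4)*(-56 + 22) = -47*(-34) = 1598)
P(80/(-30) + s/(-82)) - 37949 = (80/(-30) + 1598/(-82)) - 37949 = (80*(-1/30) + 1598*(-1/82)) - 37949 = (-8/3 - 799/41) - 37949 = -2725/123 - 37949 = -4670452/123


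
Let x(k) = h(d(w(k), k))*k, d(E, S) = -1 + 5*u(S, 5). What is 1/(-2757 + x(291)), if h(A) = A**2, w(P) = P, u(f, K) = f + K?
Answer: 1/636542574 ≈ 1.5710e-9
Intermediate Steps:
u(f, K) = K + f
d(E, S) = 24 + 5*S (d(E, S) = -1 + 5*(5 + S) = -1 + (25 + 5*S) = 24 + 5*S)
x(k) = k*(24 + 5*k)**2 (x(k) = (24 + 5*k)**2*k = k*(24 + 5*k)**2)
1/(-2757 + x(291)) = 1/(-2757 + 291*(24 + 5*291)**2) = 1/(-2757 + 291*(24 + 1455)**2) = 1/(-2757 + 291*1479**2) = 1/(-2757 + 291*2187441) = 1/(-2757 + 636545331) = 1/636542574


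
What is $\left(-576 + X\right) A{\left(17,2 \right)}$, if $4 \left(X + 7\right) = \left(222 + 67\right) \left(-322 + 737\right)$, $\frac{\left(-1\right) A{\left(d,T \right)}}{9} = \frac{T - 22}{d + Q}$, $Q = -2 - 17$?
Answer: $- \frac{5292135}{2} \approx -2.6461 \cdot 10^{6}$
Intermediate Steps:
$Q = -19$ ($Q = -2 - 17 = -19$)
$A{\left(d,T \right)} = - \frac{9 \left(-22 + T\right)}{-19 + d}$ ($A{\left(d,T \right)} = - 9 \frac{T - 22}{d - 19} = - 9 \frac{T - 22}{-19 + d} = - 9 \frac{-22 + T}{-19 + d} = - \frac{9 \left(-22 + T\right)}{-19 + d}$)
$X = \frac{119907}{4}$ ($X = -7 + \frac{\left(222 + 67\right) \left(-322 + 737\right)}{4} = -7 + \frac{289 \cdot 415}{4} = -7 + \frac{1}{4} \cdot 119935 = -7 + \frac{119935}{4} = \frac{119907}{4} \approx 29977.0$)
$\left(-576 + X\right) A{\left(17,2 \right)} = \left(-576 + \frac{119907}{4}\right) \frac{9 \left(22 - 2\right)}{-19 + 17} = \frac{117603 \frac{9 \left(22 - 2\right)}{-2}}{4} = \frac{117603 \cdot 9 \left(- \frac{1}{2}\right) 20}{4} = \frac{117603}{4} \left(-90\right) = - \frac{5292135}{2}$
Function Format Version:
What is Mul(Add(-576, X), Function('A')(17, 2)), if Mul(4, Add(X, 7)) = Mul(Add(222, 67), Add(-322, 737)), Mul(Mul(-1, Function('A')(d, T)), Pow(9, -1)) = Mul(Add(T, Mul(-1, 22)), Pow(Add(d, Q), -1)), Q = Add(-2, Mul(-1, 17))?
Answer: Rational(-5292135, 2) ≈ -2.6461e+6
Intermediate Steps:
Q = -19 (Q = Add(-2, -17) = -19)
Function('A')(d, T) = Mul(-9, Pow(Add(-19, d), -1), Add(-22, T)) (Function('A')(d, T) = Mul(-9, Mul(Add(T, Mul(-1, 22)), Pow(Add(d, -19), -1))) = Mul(-9, Mul(Add(T, -22), Pow(Add(-19, d), -1))) = Mul(-9, Mul(Add(-22, T), Pow(Add(-19, d), -1))) = Mul(-9, Mul(Pow(Add(-19, d), -1), Add(-22, T))) = Mul(-9, Pow(Add(-19, d), -1), Add(-22, T)))
X = Rational(119907, 4) (X = Add(-7, Mul(Rational(1, 4), Mul(Add(222, 67), Add(-322, 737)))) = Add(-7, Mul(Rational(1, 4), Mul(289, 415))) = Add(-7, Mul(Rational(1, 4), 119935)) = Add(-7, Rational(119935, 4)) = Rational(119907, 4) ≈ 29977.)
Mul(Add(-576, X), Function('A')(17, 2)) = Mul(Add(-576, Rational(119907, 4)), Mul(9, Pow(Add(-19, 17), -1), Add(22, Mul(-1, 2)))) = Mul(Rational(117603, 4), Mul(9, Pow(-2, -1), Add(22, -2))) = Mul(Rational(117603, 4), Mul(9, Rational(-1, 2), 20)) = Mul(Rational(117603, 4), -90) = Rational(-5292135, 2)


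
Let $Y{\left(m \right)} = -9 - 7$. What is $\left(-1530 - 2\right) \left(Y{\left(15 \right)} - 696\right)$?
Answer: $1090784$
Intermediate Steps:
$Y{\left(m \right)} = -16$ ($Y{\left(m \right)} = -9 - 7 = -16$)
$\left(-1530 - 2\right) \left(Y{\left(15 \right)} - 696\right) = \left(-1530 - 2\right) \left(-16 - 696\right) = - 1532 \left(-16 - 696\right) = \left(-1532\right) \left(-712\right) = 1090784$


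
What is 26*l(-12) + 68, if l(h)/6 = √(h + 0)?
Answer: 68 + 312*I*√3 ≈ 68.0 + 540.4*I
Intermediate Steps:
l(h) = 6*√h (l(h) = 6*√(h + 0) = 6*√h)
26*l(-12) + 68 = 26*(6*√(-12)) + 68 = 26*(6*(2*I*√3)) + 68 = 26*(12*I*√3) + 68 = 312*I*√3 + 68 = 68 + 312*I*√3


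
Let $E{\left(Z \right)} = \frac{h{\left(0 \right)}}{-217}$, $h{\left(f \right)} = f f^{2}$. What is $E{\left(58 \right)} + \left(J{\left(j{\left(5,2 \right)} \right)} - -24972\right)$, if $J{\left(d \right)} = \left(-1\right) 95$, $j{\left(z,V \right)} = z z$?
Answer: $24877$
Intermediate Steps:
$j{\left(z,V \right)} = z^{2}$
$h{\left(f \right)} = f^{3}$
$J{\left(d \right)} = -95$
$E{\left(Z \right)} = 0$ ($E{\left(Z \right)} = \frac{0^{3}}{-217} = 0 \left(- \frac{1}{217}\right) = 0$)
$E{\left(58 \right)} + \left(J{\left(j{\left(5,2 \right)} \right)} - -24972\right) = 0 - -24877 = 0 + \left(-95 + 24972\right) = 0 + 24877 = 24877$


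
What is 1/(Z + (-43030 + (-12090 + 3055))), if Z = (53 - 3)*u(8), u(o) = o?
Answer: -1/51665 ≈ -1.9355e-5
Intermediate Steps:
Z = 400 (Z = (53 - 3)*8 = 50*8 = 400)
1/(Z + (-43030 + (-12090 + 3055))) = 1/(400 + (-43030 + (-12090 + 3055))) = 1/(400 + (-43030 - 9035)) = 1/(400 - 52065) = 1/(-51665) = -1/51665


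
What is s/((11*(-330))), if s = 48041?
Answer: -48041/3630 ≈ -13.234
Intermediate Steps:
s/((11*(-330))) = 48041/((11*(-330))) = 48041/(-3630) = 48041*(-1/3630) = -48041/3630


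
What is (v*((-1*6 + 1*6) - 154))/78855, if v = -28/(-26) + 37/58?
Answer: -4741/1415635 ≈ -0.0033490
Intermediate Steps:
v = 1293/754 (v = -28*(-1/26) + 37*(1/58) = 14/13 + 37/58 = 1293/754 ≈ 1.7149)
(v*((-1*6 + 1*6) - 154))/78855 = (1293*((-1*6 + 1*6) - 154)/754)/78855 = (1293*((-6 + 6) - 154)/754)*(1/78855) = (1293*(0 - 154)/754)*(1/78855) = ((1293/754)*(-154))*(1/78855) = -99561/377*1/78855 = -4741/1415635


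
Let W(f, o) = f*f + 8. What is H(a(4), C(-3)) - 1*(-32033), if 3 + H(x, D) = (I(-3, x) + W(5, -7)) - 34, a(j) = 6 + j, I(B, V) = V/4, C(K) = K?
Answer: 64063/2 ≈ 32032.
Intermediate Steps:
W(f, o) = 8 + f² (W(f, o) = f² + 8 = 8 + f²)
I(B, V) = V/4 (I(B, V) = V*(¼) = V/4)
H(x, D) = -4 + x/4 (H(x, D) = -3 + ((x/4 + (8 + 5²)) - 34) = -3 + ((x/4 + (8 + 25)) - 34) = -3 + ((x/4 + 33) - 34) = -3 + ((33 + x/4) - 34) = -3 + (-1 + x/4) = -4 + x/4)
H(a(4), C(-3)) - 1*(-32033) = (-4 + (6 + 4)/4) - 1*(-32033) = (-4 + (¼)*10) + 32033 = (-4 + 5/2) + 32033 = -3/2 + 32033 = 64063/2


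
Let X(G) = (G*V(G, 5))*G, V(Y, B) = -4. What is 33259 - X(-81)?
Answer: 59503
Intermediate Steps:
X(G) = -4*G² (X(G) = (G*(-4))*G = (-4*G)*G = -4*G²)
33259 - X(-81) = 33259 - (-4)*(-81)² = 33259 - (-4)*6561 = 33259 - 1*(-26244) = 33259 + 26244 = 59503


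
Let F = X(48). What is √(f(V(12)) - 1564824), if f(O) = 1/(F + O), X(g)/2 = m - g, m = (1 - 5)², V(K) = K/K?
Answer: I*√690087391/21 ≈ 1250.9*I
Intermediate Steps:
V(K) = 1
m = 16 (m = (-4)² = 16)
X(g) = 32 - 2*g (X(g) = 2*(16 - g) = 32 - 2*g)
F = -64 (F = 32 - 2*48 = 32 - 96 = -64)
f(O) = 1/(-64 + O)
√(f(V(12)) - 1564824) = √(1/(-64 + 1) - 1564824) = √(1/(-63) - 1564824) = √(-1/63 - 1564824) = √(-98583913/63) = I*√690087391/21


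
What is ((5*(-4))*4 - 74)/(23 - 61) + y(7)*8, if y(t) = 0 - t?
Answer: -987/19 ≈ -51.947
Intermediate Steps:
y(t) = -t
((5*(-4))*4 - 74)/(23 - 61) + y(7)*8 = ((5*(-4))*4 - 74)/(23 - 61) - 1*7*8 = (-20*4 - 74)/(-38) - 7*8 = (-80 - 74)*(-1/38) - 56 = -154*(-1/38) - 56 = 77/19 - 56 = -987/19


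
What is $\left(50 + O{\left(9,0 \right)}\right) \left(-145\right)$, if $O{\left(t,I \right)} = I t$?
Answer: $-7250$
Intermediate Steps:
$\left(50 + O{\left(9,0 \right)}\right) \left(-145\right) = \left(50 + 0 \cdot 9\right) \left(-145\right) = \left(50 + 0\right) \left(-145\right) = 50 \left(-145\right) = -7250$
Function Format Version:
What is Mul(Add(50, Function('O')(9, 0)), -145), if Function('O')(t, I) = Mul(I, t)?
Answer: -7250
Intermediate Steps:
Mul(Add(50, Function('O')(9, 0)), -145) = Mul(Add(50, Mul(0, 9)), -145) = Mul(Add(50, 0), -145) = Mul(50, -145) = -7250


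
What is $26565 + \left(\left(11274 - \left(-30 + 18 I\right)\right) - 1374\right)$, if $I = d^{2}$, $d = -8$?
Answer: $35343$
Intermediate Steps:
$I = 64$ ($I = \left(-8\right)^{2} = 64$)
$26565 + \left(\left(11274 - \left(-30 + 18 I\right)\right) - 1374\right) = 26565 + \left(\left(11274 + \left(30 - 1152\right)\right) - 1374\right) = 26565 + \left(\left(11274 - 1122\right) - 1374\right) = 26565 + \left(10152 - 1374\right) = 26565 + 8778 = 35343$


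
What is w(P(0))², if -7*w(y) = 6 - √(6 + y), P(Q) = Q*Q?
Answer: (6 - √6)²/49 ≈ 0.25727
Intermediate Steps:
P(Q) = Q²
w(y) = -6/7 + √(6 + y)/7 (w(y) = -(6 - √(6 + y))/7 = -6/7 + √(6 + y)/7)
w(P(0))² = (-6/7 + √(6 + 0²)/7)² = (-6/7 + √(6 + 0)/7)² = (-6/7 + √6/7)²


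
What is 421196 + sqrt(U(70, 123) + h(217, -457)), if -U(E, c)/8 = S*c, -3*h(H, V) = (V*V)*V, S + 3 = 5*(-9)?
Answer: 421196 + sqrt(286757067)/3 ≈ 4.2684e+5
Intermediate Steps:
S = -48 (S = -3 + 5*(-9) = -3 - 45 = -48)
h(H, V) = -V**3/3 (h(H, V) = -V*V*V/3 = -V**2*V/3 = -V**3/3)
U(E, c) = 384*c (U(E, c) = -(-384)*c = 384*c)
421196 + sqrt(U(70, 123) + h(217, -457)) = 421196 + sqrt(384*123 - 1/3*(-457)**3) = 421196 + sqrt(47232 - 1/3*(-95443993)) = 421196 + sqrt(47232 + 95443993/3) = 421196 + sqrt(95585689/3) = 421196 + sqrt(286757067)/3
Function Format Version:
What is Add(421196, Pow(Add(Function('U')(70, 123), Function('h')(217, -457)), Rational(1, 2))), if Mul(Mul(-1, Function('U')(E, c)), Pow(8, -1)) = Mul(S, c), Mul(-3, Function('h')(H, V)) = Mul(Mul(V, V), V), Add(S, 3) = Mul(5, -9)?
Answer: Add(421196, Mul(Rational(1, 3), Pow(286757067, Rational(1, 2)))) ≈ 4.2684e+5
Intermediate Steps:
S = -48 (S = Add(-3, Mul(5, -9)) = Add(-3, -45) = -48)
Function('h')(H, V) = Mul(Rational(-1, 3), Pow(V, 3)) (Function('h')(H, V) = Mul(Rational(-1, 3), Mul(Mul(V, V), V)) = Mul(Rational(-1, 3), Mul(Pow(V, 2), V)) = Mul(Rational(-1, 3), Pow(V, 3)))
Function('U')(E, c) = Mul(384, c) (Function('U')(E, c) = Mul(-8, Mul(-48, c)) = Mul(384, c))
Add(421196, Pow(Add(Function('U')(70, 123), Function('h')(217, -457)), Rational(1, 2))) = Add(421196, Pow(Add(Mul(384, 123), Mul(Rational(-1, 3), Pow(-457, 3))), Rational(1, 2))) = Add(421196, Pow(Add(47232, Mul(Rational(-1, 3), -95443993)), Rational(1, 2))) = Add(421196, Pow(Add(47232, Rational(95443993, 3)), Rational(1, 2))) = Add(421196, Pow(Rational(95585689, 3), Rational(1, 2))) = Add(421196, Mul(Rational(1, 3), Pow(286757067, Rational(1, 2))))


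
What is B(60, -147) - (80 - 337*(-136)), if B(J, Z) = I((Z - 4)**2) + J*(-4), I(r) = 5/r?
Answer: -1052311747/22801 ≈ -46152.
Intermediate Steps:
B(J, Z) = -4*J + 5/(-4 + Z)**2 (B(J, Z) = 5/((Z - 4)**2) + J*(-4) = 5/((-4 + Z)**2) - 4*J = 5/(-4 + Z)**2 - 4*J = -4*J + 5/(-4 + Z)**2)
B(60, -147) - (80 - 337*(-136)) = (-4*60 + 5/(-4 - 147)**2) - (80 - 337*(-136)) = (-240 + 5/(-151)**2) - (80 + 45832) = (-240 + 5*(1/22801)) - 1*45912 = (-240 + 5/22801) - 45912 = -5472235/22801 - 45912 = -1052311747/22801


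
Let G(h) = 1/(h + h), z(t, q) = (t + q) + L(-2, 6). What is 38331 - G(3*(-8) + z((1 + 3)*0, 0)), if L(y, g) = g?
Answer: 1379917/36 ≈ 38331.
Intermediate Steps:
z(t, q) = 6 + q + t (z(t, q) = (t + q) + 6 = (q + t) + 6 = 6 + q + t)
G(h) = 1/(2*h)
38331 - G(3*(-8) + z((1 + 3)*0, 0)) = 38331 - 1/(2*(3*(-8) + (6 + 0 + (1 + 3)*0))) = 38331 - 1/(2*(-24 + (6 + 0 + 4*0))) = 38331 - 1/(2*(-24 + (6 + 0 + 0))) = 38331 - 1/(2*(-24 + 6)) = 38331 - 1/(2*(-18)) = 38331 - (-1)/(2*18) = 38331 - 1*(-1/36) = 38331 + 1/36 = 1379917/36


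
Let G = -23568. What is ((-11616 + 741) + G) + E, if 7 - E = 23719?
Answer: -58155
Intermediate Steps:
E = -23712 (E = 7 - 1*23719 = 7 - 23719 = -23712)
((-11616 + 741) + G) + E = ((-11616 + 741) - 23568) - 23712 = (-10875 - 23568) - 23712 = -34443 - 23712 = -58155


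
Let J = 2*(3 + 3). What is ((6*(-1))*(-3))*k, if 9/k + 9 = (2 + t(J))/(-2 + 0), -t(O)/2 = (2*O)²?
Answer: 81/283 ≈ 0.28622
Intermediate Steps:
J = 12 (J = 2*6 = 12)
t(O) = -8*O² (t(O) = -2*4*O² = -8*O²)
k = 9/566 (k = 9/(-9 + (2 - 8*12²)/(-2 + 0)) = 9/(-9 + (2 - 8*144)/(-2)) = 9/(-9 + (2 - 1152)*(-½)) = 9/(-9 - 1150*(-½)) = 9/(-9 + 575) = 9/566 ≈ 0.015901)
((6*(-1))*(-3))*k = ((6*(-1))*(-3))*(9/566) = -6*(-3)*(9/566) = 18*(9/566) = 81/283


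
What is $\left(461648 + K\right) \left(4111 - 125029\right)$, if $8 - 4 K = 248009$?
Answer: $- \frac{96649213269}{2} \approx -4.8325 \cdot 10^{10}$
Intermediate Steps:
$K = - \frac{248001}{4}$ ($K = 2 - \frac{248009}{4} = - \frac{248001}{4} \approx -62000.0$)
$\left(461648 + K\right) \left(4111 - 125029\right) = \left(461648 - \frac{248001}{4}\right) \left(4111 - 125029\right) = \frac{1598591}{4} \left(-120918\right) = - \frac{96649213269}{2}$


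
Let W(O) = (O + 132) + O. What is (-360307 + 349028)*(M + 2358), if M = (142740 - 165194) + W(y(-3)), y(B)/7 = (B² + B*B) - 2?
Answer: 222647460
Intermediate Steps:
y(B) = -14 + 14*B² (y(B) = 7*((B² + B*B) - 2) = 7*((B² + B²) - 2) = 7*(2*B² - 2) = 7*(-2 + 2*B²) = -14 + 14*B²)
W(O) = 132 + 2*O (W(O) = (132 + O) + O = 132 + 2*O)
M = -22098 (M = (142740 - 165194) + (132 + 2*(-14 + 14*(-3)²)) = -22454 + (132 + 2*(-14 + 14*9)) = -22454 + (132 + 2*(-14 + 126)) = -22454 + (132 + 2*112) = -22454 + (132 + 224) = -22454 + 356 = -22098)
(-360307 + 349028)*(M + 2358) = (-360307 + 349028)*(-22098 + 2358) = -11279*(-19740) = 222647460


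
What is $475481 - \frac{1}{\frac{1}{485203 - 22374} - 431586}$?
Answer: $\frac{94977575475715262}{199750516793} \approx 4.7548 \cdot 10^{5}$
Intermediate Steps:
$475481 - \frac{1}{\frac{1}{485203 - 22374} - 431586} = 475481 - \frac{1}{\frac{1}{462829} - 431586} = 475481 - \frac{1}{- \frac{199750516793}{462829}} = 475481 - - \frac{462829}{199750516793} = 475481 + \frac{462829}{199750516793} = \frac{94977575475715262}{199750516793}$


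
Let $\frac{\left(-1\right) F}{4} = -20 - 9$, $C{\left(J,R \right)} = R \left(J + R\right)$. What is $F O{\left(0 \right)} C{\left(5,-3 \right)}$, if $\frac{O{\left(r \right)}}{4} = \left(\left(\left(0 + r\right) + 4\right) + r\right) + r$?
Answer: $-11136$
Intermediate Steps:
$O{\left(r \right)} = 16 + 12 r$ ($O{\left(r \right)} = 4 \left(\left(\left(\left(0 + r\right) + 4\right) + r\right) + r\right) = 4 \left(\left(\left(r + 4\right) + r\right) + r\right) = 4 \left(\left(\left(4 + r\right) + r\right) + r\right) = 4 \left(\left(4 + 2 r\right) + r\right) = 4 \left(4 + 3 r\right) = 16 + 12 r$)
$F = 116$ ($F = - 4 \left(-20 - 9\right) = \left(-4\right) \left(-29\right) = 116$)
$F O{\left(0 \right)} C{\left(5,-3 \right)} = 116 \left(16 + 12 \cdot 0\right) \left(- 3 \left(5 - 3\right)\right) = 116 \left(16 + 0\right) \left(\left(-3\right) 2\right) = 116 \cdot 16 \left(-6\right) = 1856 \left(-6\right) = -11136$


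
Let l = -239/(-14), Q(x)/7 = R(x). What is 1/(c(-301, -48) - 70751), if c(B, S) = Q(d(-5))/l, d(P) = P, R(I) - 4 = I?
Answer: -239/16909587 ≈ -1.4134e-5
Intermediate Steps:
R(I) = 4 + I
Q(x) = 28 + 7*x (Q(x) = 7*(4 + x) = 28 + 7*x)
l = 239/14 (l = -239*(-1/14) = 239/14 ≈ 17.071)
c(B, S) = -98/239 (c(B, S) = (28 + 7*(-5))/(239/14) = (28 - 35)*(14/239) = -7*14/239 = -98/239)
1/(c(-301, -48) - 70751) = 1/(-98/239 - 70751) = 1/(-16909587/239) = -239/16909587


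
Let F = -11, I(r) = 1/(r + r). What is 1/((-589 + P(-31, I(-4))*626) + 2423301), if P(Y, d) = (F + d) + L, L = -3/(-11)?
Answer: 44/106300413 ≈ 4.1392e-7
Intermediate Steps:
L = 3/11 (L = -3*(-1/11) = 3/11 ≈ 0.27273)
I(r) = 1/(2*r)
P(Y, d) = -118/11 + d (P(Y, d) = (-11 + d) + 3/11 = -118/11 + d)
1/((-589 + P(-31, I(-4))*626) + 2423301) = 1/((-589 + (-118/11 + (½)/(-4))*626) + 2423301) = 1/((-589 + (-118/11 + (½)*(-¼))*626) + 2423301) = 1/((-589 + (-118/11 - ⅛)*626) + 2423301) = 1/((-589 - 955/88*626) + 2423301) = 1/((-589 - 298915/44) + 2423301) = 1/(-324831/44 + 2423301) = 1/(106300413/44) = 44/106300413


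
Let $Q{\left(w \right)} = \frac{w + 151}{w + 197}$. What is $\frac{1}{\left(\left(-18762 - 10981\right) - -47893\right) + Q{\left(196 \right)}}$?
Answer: $\frac{393}{7133297} \approx 5.5094 \cdot 10^{-5}$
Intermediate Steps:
$Q{\left(w \right)} = \frac{151 + w}{197 + w}$
$\frac{1}{\left(\left(-18762 - 10981\right) - -47893\right) + Q{\left(196 \right)}} = \frac{1}{\left(\left(-18762 - 10981\right) - -47893\right) + \frac{151 + 196}{197 + 196}} = \frac{1}{\left(-29743 + 47893\right) + \frac{1}{393} \cdot 347} = \frac{1}{18150 + \frac{1}{393} \cdot 347} = \frac{1}{18150 + \frac{347}{393}} = \frac{1}{\frac{7133297}{393}} = \frac{393}{7133297}$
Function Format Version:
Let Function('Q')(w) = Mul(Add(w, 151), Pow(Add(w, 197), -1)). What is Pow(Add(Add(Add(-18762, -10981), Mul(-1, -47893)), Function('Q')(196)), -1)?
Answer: Rational(393, 7133297) ≈ 5.5094e-5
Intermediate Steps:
Function('Q')(w) = Mul(Pow(Add(197, w), -1), Add(151, w)) (Function('Q')(w) = Mul(Add(151, w), Pow(Add(197, w), -1)) = Mul(Pow(Add(197, w), -1), Add(151, w)))
Pow(Add(Add(Add(-18762, -10981), Mul(-1, -47893)), Function('Q')(196)), -1) = Pow(Add(Add(Add(-18762, -10981), Mul(-1, -47893)), Mul(Pow(Add(197, 196), -1), Add(151, 196))), -1) = Pow(Add(Add(-29743, 47893), Mul(Pow(393, -1), 347)), -1) = Pow(Add(18150, Mul(Rational(1, 393), 347)), -1) = Pow(Add(18150, Rational(347, 393)), -1) = Pow(Rational(7133297, 393), -1) = Rational(393, 7133297)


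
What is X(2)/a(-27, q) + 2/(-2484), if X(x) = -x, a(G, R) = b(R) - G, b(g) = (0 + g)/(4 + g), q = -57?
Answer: -11095/154008 ≈ -0.072042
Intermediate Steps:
b(g) = g/(4 + g)
a(G, R) = -G + R/(4 + R) (a(G, R) = R/(4 + R) - G = -G + R/(4 + R))
X(2)/a(-27, q) + 2/(-2484) = (-1*2)/(((-57 - 1*(-27)*(4 - 57))/(4 - 57))) + 2/(-2484) = -2*(-53/(-57 - 1*(-27)*(-53))) + 2*(-1/2484) = -2*(-53/(-57 - 1431)) - 1/1242 = -2/((-1/53*(-1488))) - 1/1242 = -2/1488/53 - 1/1242 = -2*53/1488 - 1/1242 = -53/744 - 1/1242 = -11095/154008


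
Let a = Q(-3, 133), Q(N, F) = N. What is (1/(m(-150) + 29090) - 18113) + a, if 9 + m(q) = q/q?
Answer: -526849511/29082 ≈ -18116.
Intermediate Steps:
m(q) = -8 (m(q) = -9 + q/q = -9 + 1 = -8)
a = -3
(1/(m(-150) + 29090) - 18113) + a = (1/(-8 + 29090) - 18113) - 3 = (1/29082 - 18113) - 3 = -526762265/29082 - 3 = -526849511/29082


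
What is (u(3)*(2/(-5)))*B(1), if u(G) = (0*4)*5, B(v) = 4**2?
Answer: 0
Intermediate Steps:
B(v) = 16
u(G) = 0 (u(G) = 0*5 = 0)
(u(3)*(2/(-5)))*B(1) = (0*(2/(-5)))*16 = (0*(2*(-1/5)))*16 = (0*(-2/5))*16 = 0*16 = 0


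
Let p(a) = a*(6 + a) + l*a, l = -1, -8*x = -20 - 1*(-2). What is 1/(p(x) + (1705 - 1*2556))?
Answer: -16/13355 ≈ -0.0011981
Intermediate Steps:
x = 9/4 (x = -(-20 - 1*(-2))/8 = -(-20 + 2)/8 = -1/8*(-18) = 9/4 ≈ 2.2500)
p(a) = -a + a*(6 + a) (p(a) = a*(6 + a) - a = -a + a*(6 + a))
1/(p(x) + (1705 - 1*2556)) = 1/(9*(5 + 9/4)/4 + (1705 - 1*2556)) = 1/((9/4)*(29/4) + (1705 - 2556)) = 1/(261/16 - 851) = 1/(-13355/16) = -16/13355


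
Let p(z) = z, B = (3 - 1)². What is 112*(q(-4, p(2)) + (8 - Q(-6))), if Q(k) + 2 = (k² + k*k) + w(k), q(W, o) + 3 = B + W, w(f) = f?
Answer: -6608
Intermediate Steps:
B = 4 (B = 2² = 4)
q(W, o) = 1 + W (q(W, o) = -3 + (4 + W) = 1 + W)
Q(k) = -2 + k + 2*k² (Q(k) = -2 + ((k² + k*k) + k) = -2 + ((k² + k²) + k) = -2 + (2*k² + k) = -2 + (k + 2*k²) = -2 + k + 2*k²)
112*(q(-4, p(2)) + (8 - Q(-6))) = 112*((1 - 4) + (8 - (-2 - 6 + 2*(-6)²))) = 112*(-3 + (8 - (-2 - 6 + 2*36))) = 112*(-3 + (8 - (-2 - 6 + 72))) = 112*(-3 + (8 - 1*64)) = 112*(-3 + (8 - 64)) = 112*(-3 - 56) = 112*(-59) = -6608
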